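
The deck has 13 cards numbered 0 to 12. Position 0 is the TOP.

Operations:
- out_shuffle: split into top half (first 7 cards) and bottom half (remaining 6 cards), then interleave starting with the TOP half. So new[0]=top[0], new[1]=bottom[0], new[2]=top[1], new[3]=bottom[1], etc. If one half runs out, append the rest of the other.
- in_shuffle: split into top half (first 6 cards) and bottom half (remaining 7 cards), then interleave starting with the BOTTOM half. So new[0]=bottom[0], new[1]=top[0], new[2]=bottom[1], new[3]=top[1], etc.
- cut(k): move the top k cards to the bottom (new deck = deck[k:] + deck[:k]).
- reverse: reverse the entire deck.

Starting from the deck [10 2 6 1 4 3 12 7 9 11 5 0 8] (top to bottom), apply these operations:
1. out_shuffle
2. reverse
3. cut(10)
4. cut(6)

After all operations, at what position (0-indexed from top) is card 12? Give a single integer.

After op 1 (out_shuffle): [10 7 2 9 6 11 1 5 4 0 3 8 12]
After op 2 (reverse): [12 8 3 0 4 5 1 11 6 9 2 7 10]
After op 3 (cut(10)): [2 7 10 12 8 3 0 4 5 1 11 6 9]
After op 4 (cut(6)): [0 4 5 1 11 6 9 2 7 10 12 8 3]
Card 12 is at position 10.

Answer: 10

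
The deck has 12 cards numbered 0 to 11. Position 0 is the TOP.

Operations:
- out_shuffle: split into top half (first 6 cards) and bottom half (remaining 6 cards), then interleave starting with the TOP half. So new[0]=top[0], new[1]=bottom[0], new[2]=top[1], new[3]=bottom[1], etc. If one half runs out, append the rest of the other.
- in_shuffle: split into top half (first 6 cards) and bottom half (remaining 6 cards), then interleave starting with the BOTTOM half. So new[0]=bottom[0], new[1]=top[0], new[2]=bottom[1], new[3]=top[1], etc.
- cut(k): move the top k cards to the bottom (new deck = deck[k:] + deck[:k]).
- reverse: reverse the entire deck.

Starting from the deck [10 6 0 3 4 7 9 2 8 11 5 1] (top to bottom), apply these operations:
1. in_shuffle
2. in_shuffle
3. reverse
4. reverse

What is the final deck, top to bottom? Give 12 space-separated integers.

Answer: 11 9 3 10 5 2 4 6 1 8 7 0

Derivation:
After op 1 (in_shuffle): [9 10 2 6 8 0 11 3 5 4 1 7]
After op 2 (in_shuffle): [11 9 3 10 5 2 4 6 1 8 7 0]
After op 3 (reverse): [0 7 8 1 6 4 2 5 10 3 9 11]
After op 4 (reverse): [11 9 3 10 5 2 4 6 1 8 7 0]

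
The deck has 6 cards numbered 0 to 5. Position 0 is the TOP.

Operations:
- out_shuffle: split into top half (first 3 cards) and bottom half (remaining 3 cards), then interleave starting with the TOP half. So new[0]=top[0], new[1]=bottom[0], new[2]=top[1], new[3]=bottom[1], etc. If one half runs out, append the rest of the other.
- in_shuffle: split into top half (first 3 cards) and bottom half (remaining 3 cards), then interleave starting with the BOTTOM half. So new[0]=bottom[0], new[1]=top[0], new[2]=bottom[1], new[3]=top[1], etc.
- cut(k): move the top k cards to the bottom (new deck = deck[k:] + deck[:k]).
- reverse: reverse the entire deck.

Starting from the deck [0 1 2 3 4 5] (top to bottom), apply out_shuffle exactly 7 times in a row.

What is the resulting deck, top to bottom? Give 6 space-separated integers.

Answer: 0 2 4 1 3 5

Derivation:
After op 1 (out_shuffle): [0 3 1 4 2 5]
After op 2 (out_shuffle): [0 4 3 2 1 5]
After op 3 (out_shuffle): [0 2 4 1 3 5]
After op 4 (out_shuffle): [0 1 2 3 4 5]
After op 5 (out_shuffle): [0 3 1 4 2 5]
After op 6 (out_shuffle): [0 4 3 2 1 5]
After op 7 (out_shuffle): [0 2 4 1 3 5]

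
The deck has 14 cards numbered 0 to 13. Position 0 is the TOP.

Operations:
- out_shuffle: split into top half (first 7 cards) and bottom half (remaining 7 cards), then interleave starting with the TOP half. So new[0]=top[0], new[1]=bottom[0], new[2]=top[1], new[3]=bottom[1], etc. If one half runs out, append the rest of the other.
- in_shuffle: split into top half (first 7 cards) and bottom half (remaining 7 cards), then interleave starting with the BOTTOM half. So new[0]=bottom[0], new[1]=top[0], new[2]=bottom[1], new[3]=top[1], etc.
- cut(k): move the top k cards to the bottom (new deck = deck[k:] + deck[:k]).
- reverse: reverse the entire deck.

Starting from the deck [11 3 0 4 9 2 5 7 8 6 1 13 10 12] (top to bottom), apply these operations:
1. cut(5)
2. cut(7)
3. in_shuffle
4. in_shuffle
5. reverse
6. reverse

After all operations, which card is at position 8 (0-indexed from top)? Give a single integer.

After op 1 (cut(5)): [2 5 7 8 6 1 13 10 12 11 3 0 4 9]
After op 2 (cut(7)): [10 12 11 3 0 4 9 2 5 7 8 6 1 13]
After op 3 (in_shuffle): [2 10 5 12 7 11 8 3 6 0 1 4 13 9]
After op 4 (in_shuffle): [3 2 6 10 0 5 1 12 4 7 13 11 9 8]
After op 5 (reverse): [8 9 11 13 7 4 12 1 5 0 10 6 2 3]
After op 6 (reverse): [3 2 6 10 0 5 1 12 4 7 13 11 9 8]
Position 8: card 4.

Answer: 4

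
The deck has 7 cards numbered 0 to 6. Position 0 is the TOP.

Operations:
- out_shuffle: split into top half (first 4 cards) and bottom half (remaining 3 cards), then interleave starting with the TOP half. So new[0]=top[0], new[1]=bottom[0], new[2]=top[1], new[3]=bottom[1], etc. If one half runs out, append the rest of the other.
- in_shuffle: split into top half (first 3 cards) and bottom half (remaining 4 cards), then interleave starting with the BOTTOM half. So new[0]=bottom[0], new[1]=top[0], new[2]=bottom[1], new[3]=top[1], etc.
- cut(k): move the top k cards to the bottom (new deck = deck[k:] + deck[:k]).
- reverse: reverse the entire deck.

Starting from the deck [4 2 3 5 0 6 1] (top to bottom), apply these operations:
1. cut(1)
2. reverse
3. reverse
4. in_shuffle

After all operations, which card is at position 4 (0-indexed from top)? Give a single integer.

After op 1 (cut(1)): [2 3 5 0 6 1 4]
After op 2 (reverse): [4 1 6 0 5 3 2]
After op 3 (reverse): [2 3 5 0 6 1 4]
After op 4 (in_shuffle): [0 2 6 3 1 5 4]
Position 4: card 1.

Answer: 1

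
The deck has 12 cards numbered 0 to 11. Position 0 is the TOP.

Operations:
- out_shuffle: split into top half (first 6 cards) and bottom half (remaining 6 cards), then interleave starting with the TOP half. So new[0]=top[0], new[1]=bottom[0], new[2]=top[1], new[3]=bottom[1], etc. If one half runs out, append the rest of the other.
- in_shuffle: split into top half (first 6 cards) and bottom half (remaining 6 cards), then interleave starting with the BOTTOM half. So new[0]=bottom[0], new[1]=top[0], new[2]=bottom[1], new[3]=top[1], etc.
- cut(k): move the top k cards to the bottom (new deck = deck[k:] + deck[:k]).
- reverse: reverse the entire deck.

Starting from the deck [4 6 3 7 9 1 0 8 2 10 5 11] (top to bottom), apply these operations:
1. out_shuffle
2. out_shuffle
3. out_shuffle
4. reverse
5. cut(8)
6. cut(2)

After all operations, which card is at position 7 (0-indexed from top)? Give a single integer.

Answer: 10

Derivation:
After op 1 (out_shuffle): [4 0 6 8 3 2 7 10 9 5 1 11]
After op 2 (out_shuffle): [4 7 0 10 6 9 8 5 3 1 2 11]
After op 3 (out_shuffle): [4 8 7 5 0 3 10 1 6 2 9 11]
After op 4 (reverse): [11 9 2 6 1 10 3 0 5 7 8 4]
After op 5 (cut(8)): [5 7 8 4 11 9 2 6 1 10 3 0]
After op 6 (cut(2)): [8 4 11 9 2 6 1 10 3 0 5 7]
Position 7: card 10.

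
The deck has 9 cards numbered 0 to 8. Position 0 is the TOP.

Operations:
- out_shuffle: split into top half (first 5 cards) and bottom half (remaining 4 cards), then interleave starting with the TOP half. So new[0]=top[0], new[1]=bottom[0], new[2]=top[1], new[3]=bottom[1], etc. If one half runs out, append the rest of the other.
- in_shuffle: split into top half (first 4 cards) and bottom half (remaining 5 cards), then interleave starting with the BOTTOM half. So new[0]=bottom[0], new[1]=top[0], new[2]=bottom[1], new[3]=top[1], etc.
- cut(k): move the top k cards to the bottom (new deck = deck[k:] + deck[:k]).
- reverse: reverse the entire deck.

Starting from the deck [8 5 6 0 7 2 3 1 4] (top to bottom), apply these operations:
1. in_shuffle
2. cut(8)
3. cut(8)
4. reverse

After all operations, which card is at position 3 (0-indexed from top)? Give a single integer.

Answer: 5

Derivation:
After op 1 (in_shuffle): [7 8 2 5 3 6 1 0 4]
After op 2 (cut(8)): [4 7 8 2 5 3 6 1 0]
After op 3 (cut(8)): [0 4 7 8 2 5 3 6 1]
After op 4 (reverse): [1 6 3 5 2 8 7 4 0]
Position 3: card 5.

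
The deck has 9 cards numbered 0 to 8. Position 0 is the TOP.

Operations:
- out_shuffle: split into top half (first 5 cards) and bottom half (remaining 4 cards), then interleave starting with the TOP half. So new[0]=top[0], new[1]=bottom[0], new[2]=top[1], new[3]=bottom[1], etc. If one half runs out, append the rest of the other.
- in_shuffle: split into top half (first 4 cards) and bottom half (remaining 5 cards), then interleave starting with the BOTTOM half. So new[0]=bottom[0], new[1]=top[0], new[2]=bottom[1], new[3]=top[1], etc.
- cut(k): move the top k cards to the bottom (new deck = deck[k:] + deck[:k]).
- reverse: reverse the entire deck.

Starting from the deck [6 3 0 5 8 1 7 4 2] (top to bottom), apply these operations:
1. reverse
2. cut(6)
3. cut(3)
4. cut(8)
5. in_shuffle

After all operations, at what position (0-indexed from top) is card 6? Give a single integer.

After op 1 (reverse): [2 4 7 1 8 5 0 3 6]
After op 2 (cut(6)): [0 3 6 2 4 7 1 8 5]
After op 3 (cut(3)): [2 4 7 1 8 5 0 3 6]
After op 4 (cut(8)): [6 2 4 7 1 8 5 0 3]
After op 5 (in_shuffle): [1 6 8 2 5 4 0 7 3]
Card 6 is at position 1.

Answer: 1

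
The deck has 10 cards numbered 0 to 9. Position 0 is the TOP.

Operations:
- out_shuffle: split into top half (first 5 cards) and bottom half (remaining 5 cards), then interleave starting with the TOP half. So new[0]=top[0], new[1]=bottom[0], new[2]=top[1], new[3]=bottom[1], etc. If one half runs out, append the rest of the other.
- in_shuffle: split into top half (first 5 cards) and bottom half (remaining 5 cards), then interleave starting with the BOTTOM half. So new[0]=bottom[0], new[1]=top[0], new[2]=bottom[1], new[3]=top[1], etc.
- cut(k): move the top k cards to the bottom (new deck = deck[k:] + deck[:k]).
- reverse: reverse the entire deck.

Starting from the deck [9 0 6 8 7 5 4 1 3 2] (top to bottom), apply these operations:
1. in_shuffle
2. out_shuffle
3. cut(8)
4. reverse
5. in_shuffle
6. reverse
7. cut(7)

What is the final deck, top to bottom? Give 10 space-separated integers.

After op 1 (in_shuffle): [5 9 4 0 1 6 3 8 2 7]
After op 2 (out_shuffle): [5 6 9 3 4 8 0 2 1 7]
After op 3 (cut(8)): [1 7 5 6 9 3 4 8 0 2]
After op 4 (reverse): [2 0 8 4 3 9 6 5 7 1]
After op 5 (in_shuffle): [9 2 6 0 5 8 7 4 1 3]
After op 6 (reverse): [3 1 4 7 8 5 0 6 2 9]
After op 7 (cut(7)): [6 2 9 3 1 4 7 8 5 0]

Answer: 6 2 9 3 1 4 7 8 5 0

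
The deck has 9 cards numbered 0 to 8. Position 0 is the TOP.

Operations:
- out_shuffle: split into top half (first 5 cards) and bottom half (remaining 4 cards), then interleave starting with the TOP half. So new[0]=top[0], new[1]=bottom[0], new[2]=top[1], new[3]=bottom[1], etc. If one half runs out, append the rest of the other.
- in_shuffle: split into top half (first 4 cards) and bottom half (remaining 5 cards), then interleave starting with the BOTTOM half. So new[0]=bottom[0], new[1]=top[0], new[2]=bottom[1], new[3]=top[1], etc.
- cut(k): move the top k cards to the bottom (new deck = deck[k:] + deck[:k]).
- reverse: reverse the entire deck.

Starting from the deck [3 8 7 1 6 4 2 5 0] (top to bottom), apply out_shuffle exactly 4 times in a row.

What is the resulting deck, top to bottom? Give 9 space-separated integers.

Answer: 3 6 0 1 5 7 2 8 4

Derivation:
After op 1 (out_shuffle): [3 4 8 2 7 5 1 0 6]
After op 2 (out_shuffle): [3 5 4 1 8 0 2 6 7]
After op 3 (out_shuffle): [3 0 5 2 4 6 1 7 8]
After op 4 (out_shuffle): [3 6 0 1 5 7 2 8 4]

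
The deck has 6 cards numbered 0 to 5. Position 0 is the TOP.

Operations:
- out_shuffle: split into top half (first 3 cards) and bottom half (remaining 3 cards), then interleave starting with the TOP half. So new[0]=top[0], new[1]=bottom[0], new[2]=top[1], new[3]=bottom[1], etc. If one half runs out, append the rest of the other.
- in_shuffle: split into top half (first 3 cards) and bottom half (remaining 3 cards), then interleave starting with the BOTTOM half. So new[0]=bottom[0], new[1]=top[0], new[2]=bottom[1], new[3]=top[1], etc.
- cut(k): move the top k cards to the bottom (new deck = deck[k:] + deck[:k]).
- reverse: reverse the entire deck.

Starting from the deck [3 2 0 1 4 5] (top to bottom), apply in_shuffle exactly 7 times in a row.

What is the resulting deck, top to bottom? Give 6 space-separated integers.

After op 1 (in_shuffle): [1 3 4 2 5 0]
After op 2 (in_shuffle): [2 1 5 3 0 4]
After op 3 (in_shuffle): [3 2 0 1 4 5]
After op 4 (in_shuffle): [1 3 4 2 5 0]
After op 5 (in_shuffle): [2 1 5 3 0 4]
After op 6 (in_shuffle): [3 2 0 1 4 5]
After op 7 (in_shuffle): [1 3 4 2 5 0]

Answer: 1 3 4 2 5 0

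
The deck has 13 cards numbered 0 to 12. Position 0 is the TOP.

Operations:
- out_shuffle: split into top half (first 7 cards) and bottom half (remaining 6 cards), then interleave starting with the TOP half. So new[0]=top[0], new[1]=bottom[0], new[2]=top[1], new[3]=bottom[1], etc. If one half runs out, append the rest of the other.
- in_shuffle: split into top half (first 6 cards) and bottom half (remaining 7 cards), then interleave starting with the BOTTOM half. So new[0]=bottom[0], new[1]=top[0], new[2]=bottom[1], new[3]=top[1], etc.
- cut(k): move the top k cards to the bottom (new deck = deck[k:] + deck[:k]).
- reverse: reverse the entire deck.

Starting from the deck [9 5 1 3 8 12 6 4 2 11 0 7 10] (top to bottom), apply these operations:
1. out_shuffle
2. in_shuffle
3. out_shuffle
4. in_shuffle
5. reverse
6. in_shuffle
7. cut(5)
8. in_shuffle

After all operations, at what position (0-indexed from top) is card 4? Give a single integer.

After op 1 (out_shuffle): [9 4 5 2 1 11 3 0 8 7 12 10 6]
After op 2 (in_shuffle): [3 9 0 4 8 5 7 2 12 1 10 11 6]
After op 3 (out_shuffle): [3 2 9 12 0 1 4 10 8 11 5 6 7]
After op 4 (in_shuffle): [4 3 10 2 8 9 11 12 5 0 6 1 7]
After op 5 (reverse): [7 1 6 0 5 12 11 9 8 2 10 3 4]
After op 6 (in_shuffle): [11 7 9 1 8 6 2 0 10 5 3 12 4]
After op 7 (cut(5)): [6 2 0 10 5 3 12 4 11 7 9 1 8]
After op 8 (in_shuffle): [12 6 4 2 11 0 7 10 9 5 1 3 8]
Card 4 is at position 2.

Answer: 2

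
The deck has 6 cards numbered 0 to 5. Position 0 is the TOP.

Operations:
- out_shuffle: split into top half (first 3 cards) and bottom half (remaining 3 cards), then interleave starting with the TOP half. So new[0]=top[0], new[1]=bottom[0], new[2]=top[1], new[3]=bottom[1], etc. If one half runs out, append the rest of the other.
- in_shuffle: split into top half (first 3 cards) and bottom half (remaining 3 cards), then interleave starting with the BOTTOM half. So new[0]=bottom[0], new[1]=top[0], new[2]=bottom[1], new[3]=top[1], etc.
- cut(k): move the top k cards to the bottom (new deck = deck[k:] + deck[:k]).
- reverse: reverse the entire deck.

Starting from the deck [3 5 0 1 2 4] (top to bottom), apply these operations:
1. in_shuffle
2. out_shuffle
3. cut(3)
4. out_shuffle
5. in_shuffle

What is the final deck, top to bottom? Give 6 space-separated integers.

After op 1 (in_shuffle): [1 3 2 5 4 0]
After op 2 (out_shuffle): [1 5 3 4 2 0]
After op 3 (cut(3)): [4 2 0 1 5 3]
After op 4 (out_shuffle): [4 1 2 5 0 3]
After op 5 (in_shuffle): [5 4 0 1 3 2]

Answer: 5 4 0 1 3 2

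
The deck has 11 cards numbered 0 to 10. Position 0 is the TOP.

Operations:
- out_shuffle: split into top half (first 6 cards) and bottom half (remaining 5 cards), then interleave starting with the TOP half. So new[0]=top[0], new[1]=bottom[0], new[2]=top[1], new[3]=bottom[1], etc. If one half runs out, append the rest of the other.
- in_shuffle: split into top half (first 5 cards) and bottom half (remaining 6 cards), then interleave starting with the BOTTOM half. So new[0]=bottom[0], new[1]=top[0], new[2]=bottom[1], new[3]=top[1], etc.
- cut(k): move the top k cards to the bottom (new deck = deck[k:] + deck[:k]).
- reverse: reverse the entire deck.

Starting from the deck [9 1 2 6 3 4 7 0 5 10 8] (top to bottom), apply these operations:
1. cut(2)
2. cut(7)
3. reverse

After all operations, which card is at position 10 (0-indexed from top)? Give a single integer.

Answer: 10

Derivation:
After op 1 (cut(2)): [2 6 3 4 7 0 5 10 8 9 1]
After op 2 (cut(7)): [10 8 9 1 2 6 3 4 7 0 5]
After op 3 (reverse): [5 0 7 4 3 6 2 1 9 8 10]
Position 10: card 10.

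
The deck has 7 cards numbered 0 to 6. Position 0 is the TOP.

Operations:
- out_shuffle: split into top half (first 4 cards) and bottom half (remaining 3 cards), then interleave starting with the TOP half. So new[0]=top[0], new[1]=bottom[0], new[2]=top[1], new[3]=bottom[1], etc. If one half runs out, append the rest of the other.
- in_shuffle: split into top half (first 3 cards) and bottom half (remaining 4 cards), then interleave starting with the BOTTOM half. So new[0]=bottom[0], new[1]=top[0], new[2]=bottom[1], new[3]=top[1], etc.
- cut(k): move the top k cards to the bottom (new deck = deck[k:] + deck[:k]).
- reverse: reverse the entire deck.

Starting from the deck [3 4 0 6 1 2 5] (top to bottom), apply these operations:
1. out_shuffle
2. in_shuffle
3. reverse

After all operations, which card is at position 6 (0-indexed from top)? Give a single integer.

Answer: 2

Derivation:
After op 1 (out_shuffle): [3 1 4 2 0 5 6]
After op 2 (in_shuffle): [2 3 0 1 5 4 6]
After op 3 (reverse): [6 4 5 1 0 3 2]
Position 6: card 2.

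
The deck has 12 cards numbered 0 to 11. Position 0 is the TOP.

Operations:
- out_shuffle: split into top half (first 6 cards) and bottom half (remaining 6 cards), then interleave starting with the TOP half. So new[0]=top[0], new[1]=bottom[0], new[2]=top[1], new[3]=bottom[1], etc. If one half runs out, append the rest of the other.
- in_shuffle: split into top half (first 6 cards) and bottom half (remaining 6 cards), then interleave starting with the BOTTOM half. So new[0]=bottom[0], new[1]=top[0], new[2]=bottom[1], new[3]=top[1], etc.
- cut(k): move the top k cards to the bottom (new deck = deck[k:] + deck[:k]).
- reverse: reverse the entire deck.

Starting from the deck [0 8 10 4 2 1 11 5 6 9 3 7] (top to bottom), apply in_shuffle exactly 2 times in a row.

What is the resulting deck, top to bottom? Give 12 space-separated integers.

After op 1 (in_shuffle): [11 0 5 8 6 10 9 4 3 2 7 1]
After op 2 (in_shuffle): [9 11 4 0 3 5 2 8 7 6 1 10]

Answer: 9 11 4 0 3 5 2 8 7 6 1 10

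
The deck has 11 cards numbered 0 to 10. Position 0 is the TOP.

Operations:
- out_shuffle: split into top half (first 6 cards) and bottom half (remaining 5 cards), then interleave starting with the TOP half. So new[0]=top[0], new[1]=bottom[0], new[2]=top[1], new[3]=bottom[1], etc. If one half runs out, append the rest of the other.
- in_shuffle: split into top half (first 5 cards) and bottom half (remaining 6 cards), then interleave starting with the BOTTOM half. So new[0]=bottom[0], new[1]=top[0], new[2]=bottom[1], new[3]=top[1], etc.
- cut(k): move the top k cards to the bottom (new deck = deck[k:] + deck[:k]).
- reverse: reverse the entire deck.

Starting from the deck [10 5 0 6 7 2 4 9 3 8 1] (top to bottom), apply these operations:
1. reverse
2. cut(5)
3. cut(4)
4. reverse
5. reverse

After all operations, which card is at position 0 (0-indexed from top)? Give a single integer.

Answer: 5

Derivation:
After op 1 (reverse): [1 8 3 9 4 2 7 6 0 5 10]
After op 2 (cut(5)): [2 7 6 0 5 10 1 8 3 9 4]
After op 3 (cut(4)): [5 10 1 8 3 9 4 2 7 6 0]
After op 4 (reverse): [0 6 7 2 4 9 3 8 1 10 5]
After op 5 (reverse): [5 10 1 8 3 9 4 2 7 6 0]
Position 0: card 5.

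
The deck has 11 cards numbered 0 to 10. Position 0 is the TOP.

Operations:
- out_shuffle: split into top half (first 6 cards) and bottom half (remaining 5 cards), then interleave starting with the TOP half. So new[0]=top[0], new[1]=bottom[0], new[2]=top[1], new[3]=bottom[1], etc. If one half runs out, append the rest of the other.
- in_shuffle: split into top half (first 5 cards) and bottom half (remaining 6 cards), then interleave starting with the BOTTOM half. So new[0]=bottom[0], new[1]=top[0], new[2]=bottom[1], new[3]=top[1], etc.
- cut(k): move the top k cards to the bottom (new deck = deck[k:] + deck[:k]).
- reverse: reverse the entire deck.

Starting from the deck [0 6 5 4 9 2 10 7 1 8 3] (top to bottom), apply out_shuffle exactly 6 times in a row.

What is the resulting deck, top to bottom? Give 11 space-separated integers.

Answer: 0 2 3 9 8 4 1 5 7 6 10

Derivation:
After op 1 (out_shuffle): [0 10 6 7 5 1 4 8 9 3 2]
After op 2 (out_shuffle): [0 4 10 8 6 9 7 3 5 2 1]
After op 3 (out_shuffle): [0 7 4 3 10 5 8 2 6 1 9]
After op 4 (out_shuffle): [0 8 7 2 4 6 3 1 10 9 5]
After op 5 (out_shuffle): [0 3 8 1 7 10 2 9 4 5 6]
After op 6 (out_shuffle): [0 2 3 9 8 4 1 5 7 6 10]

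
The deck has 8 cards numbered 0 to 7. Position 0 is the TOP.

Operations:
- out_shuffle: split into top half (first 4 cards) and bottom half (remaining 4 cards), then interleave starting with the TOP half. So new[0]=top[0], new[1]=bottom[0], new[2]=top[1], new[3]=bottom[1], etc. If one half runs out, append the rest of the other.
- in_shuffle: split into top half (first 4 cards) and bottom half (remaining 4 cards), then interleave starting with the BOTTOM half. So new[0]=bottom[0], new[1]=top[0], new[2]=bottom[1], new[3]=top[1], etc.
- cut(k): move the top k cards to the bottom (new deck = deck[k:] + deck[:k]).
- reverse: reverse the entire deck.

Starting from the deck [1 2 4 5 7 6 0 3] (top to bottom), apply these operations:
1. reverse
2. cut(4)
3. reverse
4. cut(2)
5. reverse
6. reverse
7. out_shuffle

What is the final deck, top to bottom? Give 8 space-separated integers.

After op 1 (reverse): [3 0 6 7 5 4 2 1]
After op 2 (cut(4)): [5 4 2 1 3 0 6 7]
After op 3 (reverse): [7 6 0 3 1 2 4 5]
After op 4 (cut(2)): [0 3 1 2 4 5 7 6]
After op 5 (reverse): [6 7 5 4 2 1 3 0]
After op 6 (reverse): [0 3 1 2 4 5 7 6]
After op 7 (out_shuffle): [0 4 3 5 1 7 2 6]

Answer: 0 4 3 5 1 7 2 6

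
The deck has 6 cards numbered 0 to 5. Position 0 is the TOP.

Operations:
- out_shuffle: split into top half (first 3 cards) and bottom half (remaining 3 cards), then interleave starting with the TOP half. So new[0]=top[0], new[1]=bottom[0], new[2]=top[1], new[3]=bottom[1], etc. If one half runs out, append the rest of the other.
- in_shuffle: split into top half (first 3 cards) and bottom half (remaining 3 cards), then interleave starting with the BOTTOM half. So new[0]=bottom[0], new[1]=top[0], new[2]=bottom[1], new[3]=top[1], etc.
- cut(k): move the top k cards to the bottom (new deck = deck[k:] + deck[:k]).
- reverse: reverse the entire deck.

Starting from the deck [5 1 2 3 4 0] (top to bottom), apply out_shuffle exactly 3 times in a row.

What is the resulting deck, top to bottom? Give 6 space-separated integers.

After op 1 (out_shuffle): [5 3 1 4 2 0]
After op 2 (out_shuffle): [5 4 3 2 1 0]
After op 3 (out_shuffle): [5 2 4 1 3 0]

Answer: 5 2 4 1 3 0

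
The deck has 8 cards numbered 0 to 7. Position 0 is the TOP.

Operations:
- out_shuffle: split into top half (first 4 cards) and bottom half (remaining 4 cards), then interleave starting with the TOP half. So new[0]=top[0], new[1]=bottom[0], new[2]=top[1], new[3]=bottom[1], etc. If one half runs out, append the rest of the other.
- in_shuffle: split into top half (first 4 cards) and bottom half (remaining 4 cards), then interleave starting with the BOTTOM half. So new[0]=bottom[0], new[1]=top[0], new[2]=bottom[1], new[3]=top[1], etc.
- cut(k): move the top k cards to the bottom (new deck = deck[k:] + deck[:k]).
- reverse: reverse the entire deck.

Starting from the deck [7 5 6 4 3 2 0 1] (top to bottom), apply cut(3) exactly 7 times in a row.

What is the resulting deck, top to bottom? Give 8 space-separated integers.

Answer: 2 0 1 7 5 6 4 3

Derivation:
After op 1 (cut(3)): [4 3 2 0 1 7 5 6]
After op 2 (cut(3)): [0 1 7 5 6 4 3 2]
After op 3 (cut(3)): [5 6 4 3 2 0 1 7]
After op 4 (cut(3)): [3 2 0 1 7 5 6 4]
After op 5 (cut(3)): [1 7 5 6 4 3 2 0]
After op 6 (cut(3)): [6 4 3 2 0 1 7 5]
After op 7 (cut(3)): [2 0 1 7 5 6 4 3]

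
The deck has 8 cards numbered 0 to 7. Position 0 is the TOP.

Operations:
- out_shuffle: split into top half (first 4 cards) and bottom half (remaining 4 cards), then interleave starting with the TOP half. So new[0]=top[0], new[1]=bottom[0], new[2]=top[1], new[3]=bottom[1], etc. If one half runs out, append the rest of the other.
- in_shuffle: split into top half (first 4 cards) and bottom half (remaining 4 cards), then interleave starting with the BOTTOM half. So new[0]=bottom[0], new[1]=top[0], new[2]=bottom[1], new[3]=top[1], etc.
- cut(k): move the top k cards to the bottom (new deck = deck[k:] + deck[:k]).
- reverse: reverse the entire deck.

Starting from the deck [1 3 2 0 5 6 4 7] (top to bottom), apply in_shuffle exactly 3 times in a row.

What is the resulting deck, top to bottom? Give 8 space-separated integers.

Answer: 7 4 6 5 0 2 3 1

Derivation:
After op 1 (in_shuffle): [5 1 6 3 4 2 7 0]
After op 2 (in_shuffle): [4 5 2 1 7 6 0 3]
After op 3 (in_shuffle): [7 4 6 5 0 2 3 1]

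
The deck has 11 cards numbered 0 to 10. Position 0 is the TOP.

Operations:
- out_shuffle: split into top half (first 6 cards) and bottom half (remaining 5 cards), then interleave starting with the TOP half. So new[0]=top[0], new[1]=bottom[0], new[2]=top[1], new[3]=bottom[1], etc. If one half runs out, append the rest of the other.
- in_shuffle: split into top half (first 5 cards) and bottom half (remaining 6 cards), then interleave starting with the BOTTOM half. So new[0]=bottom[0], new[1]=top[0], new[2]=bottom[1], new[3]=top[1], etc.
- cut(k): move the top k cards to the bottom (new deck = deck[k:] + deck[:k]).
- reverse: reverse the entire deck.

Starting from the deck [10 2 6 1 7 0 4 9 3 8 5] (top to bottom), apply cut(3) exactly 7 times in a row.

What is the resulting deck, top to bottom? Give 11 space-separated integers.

Answer: 5 10 2 6 1 7 0 4 9 3 8

Derivation:
After op 1 (cut(3)): [1 7 0 4 9 3 8 5 10 2 6]
After op 2 (cut(3)): [4 9 3 8 5 10 2 6 1 7 0]
After op 3 (cut(3)): [8 5 10 2 6 1 7 0 4 9 3]
After op 4 (cut(3)): [2 6 1 7 0 4 9 3 8 5 10]
After op 5 (cut(3)): [7 0 4 9 3 8 5 10 2 6 1]
After op 6 (cut(3)): [9 3 8 5 10 2 6 1 7 0 4]
After op 7 (cut(3)): [5 10 2 6 1 7 0 4 9 3 8]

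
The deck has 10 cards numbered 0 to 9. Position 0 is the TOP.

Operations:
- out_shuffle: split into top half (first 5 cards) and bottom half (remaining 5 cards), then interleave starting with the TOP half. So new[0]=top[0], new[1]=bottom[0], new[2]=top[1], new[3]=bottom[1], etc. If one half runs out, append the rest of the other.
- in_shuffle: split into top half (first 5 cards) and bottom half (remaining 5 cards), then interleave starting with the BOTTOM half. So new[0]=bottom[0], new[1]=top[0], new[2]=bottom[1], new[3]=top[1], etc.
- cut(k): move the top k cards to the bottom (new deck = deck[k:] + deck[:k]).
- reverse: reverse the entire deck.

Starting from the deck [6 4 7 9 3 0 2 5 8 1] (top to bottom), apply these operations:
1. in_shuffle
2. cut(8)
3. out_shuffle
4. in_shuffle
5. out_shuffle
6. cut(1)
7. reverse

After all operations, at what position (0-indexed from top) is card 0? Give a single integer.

After op 1 (in_shuffle): [0 6 2 4 5 7 8 9 1 3]
After op 2 (cut(8)): [1 3 0 6 2 4 5 7 8 9]
After op 3 (out_shuffle): [1 4 3 5 0 7 6 8 2 9]
After op 4 (in_shuffle): [7 1 6 4 8 3 2 5 9 0]
After op 5 (out_shuffle): [7 3 1 2 6 5 4 9 8 0]
After op 6 (cut(1)): [3 1 2 6 5 4 9 8 0 7]
After op 7 (reverse): [7 0 8 9 4 5 6 2 1 3]
Card 0 is at position 1.

Answer: 1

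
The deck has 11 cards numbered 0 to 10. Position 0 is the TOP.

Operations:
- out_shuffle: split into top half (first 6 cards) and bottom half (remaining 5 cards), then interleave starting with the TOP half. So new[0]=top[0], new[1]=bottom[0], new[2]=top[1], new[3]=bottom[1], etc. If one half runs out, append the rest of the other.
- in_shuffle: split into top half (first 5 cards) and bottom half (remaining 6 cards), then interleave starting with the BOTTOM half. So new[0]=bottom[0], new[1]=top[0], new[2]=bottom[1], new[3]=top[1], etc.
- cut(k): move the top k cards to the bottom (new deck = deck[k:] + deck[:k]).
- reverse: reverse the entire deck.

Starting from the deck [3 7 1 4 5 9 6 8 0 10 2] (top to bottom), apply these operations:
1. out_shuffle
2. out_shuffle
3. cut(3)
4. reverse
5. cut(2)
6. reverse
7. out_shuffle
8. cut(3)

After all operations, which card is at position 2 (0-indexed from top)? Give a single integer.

Answer: 9

Derivation:
After op 1 (out_shuffle): [3 6 7 8 1 0 4 10 5 2 9]
After op 2 (out_shuffle): [3 4 6 10 7 5 8 2 1 9 0]
After op 3 (cut(3)): [10 7 5 8 2 1 9 0 3 4 6]
After op 4 (reverse): [6 4 3 0 9 1 2 8 5 7 10]
After op 5 (cut(2)): [3 0 9 1 2 8 5 7 10 6 4]
After op 6 (reverse): [4 6 10 7 5 8 2 1 9 0 3]
After op 7 (out_shuffle): [4 2 6 1 10 9 7 0 5 3 8]
After op 8 (cut(3)): [1 10 9 7 0 5 3 8 4 2 6]
Position 2: card 9.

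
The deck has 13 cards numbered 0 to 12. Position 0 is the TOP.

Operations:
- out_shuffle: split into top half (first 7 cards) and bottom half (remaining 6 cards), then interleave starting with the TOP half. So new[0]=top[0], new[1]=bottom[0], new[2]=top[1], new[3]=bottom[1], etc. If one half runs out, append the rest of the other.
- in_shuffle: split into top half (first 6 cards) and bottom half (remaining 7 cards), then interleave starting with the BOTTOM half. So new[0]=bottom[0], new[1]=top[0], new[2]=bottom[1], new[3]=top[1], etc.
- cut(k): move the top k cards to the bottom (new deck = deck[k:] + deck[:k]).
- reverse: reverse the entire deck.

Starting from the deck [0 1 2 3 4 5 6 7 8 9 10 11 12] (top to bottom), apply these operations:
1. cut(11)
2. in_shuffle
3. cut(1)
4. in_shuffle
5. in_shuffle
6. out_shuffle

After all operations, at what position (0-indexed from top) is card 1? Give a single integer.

After op 1 (cut(11)): [11 12 0 1 2 3 4 5 6 7 8 9 10]
After op 2 (in_shuffle): [4 11 5 12 6 0 7 1 8 2 9 3 10]
After op 3 (cut(1)): [11 5 12 6 0 7 1 8 2 9 3 10 4]
After op 4 (in_shuffle): [1 11 8 5 2 12 9 6 3 0 10 7 4]
After op 5 (in_shuffle): [9 1 6 11 3 8 0 5 10 2 7 12 4]
After op 6 (out_shuffle): [9 5 1 10 6 2 11 7 3 12 8 4 0]
Card 1 is at position 2.

Answer: 2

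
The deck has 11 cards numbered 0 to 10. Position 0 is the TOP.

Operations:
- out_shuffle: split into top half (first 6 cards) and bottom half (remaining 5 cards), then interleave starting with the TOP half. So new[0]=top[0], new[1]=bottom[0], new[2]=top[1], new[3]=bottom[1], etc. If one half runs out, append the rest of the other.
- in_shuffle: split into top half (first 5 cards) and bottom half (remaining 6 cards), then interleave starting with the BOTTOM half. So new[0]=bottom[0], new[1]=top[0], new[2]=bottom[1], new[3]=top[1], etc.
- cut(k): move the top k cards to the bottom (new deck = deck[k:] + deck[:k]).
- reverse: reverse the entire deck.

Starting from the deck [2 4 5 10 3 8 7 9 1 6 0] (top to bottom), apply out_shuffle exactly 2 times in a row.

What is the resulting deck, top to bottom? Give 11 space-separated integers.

Answer: 2 10 7 6 4 3 9 0 5 8 1

Derivation:
After op 1 (out_shuffle): [2 7 4 9 5 1 10 6 3 0 8]
After op 2 (out_shuffle): [2 10 7 6 4 3 9 0 5 8 1]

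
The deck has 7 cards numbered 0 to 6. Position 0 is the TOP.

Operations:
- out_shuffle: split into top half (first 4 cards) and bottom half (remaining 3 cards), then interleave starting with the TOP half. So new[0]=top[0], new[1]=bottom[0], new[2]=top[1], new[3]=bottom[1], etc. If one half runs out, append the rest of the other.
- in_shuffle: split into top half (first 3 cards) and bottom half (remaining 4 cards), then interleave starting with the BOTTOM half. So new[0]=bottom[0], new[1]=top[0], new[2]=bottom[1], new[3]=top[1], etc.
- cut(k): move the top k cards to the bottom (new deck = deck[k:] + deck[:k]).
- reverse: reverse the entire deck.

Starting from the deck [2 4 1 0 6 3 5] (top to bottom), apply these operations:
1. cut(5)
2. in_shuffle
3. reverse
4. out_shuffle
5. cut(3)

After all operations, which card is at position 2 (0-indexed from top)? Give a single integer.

After op 1 (cut(5)): [3 5 2 4 1 0 6]
After op 2 (in_shuffle): [4 3 1 5 0 2 6]
After op 3 (reverse): [6 2 0 5 1 3 4]
After op 4 (out_shuffle): [6 1 2 3 0 4 5]
After op 5 (cut(3)): [3 0 4 5 6 1 2]
Position 2: card 4.

Answer: 4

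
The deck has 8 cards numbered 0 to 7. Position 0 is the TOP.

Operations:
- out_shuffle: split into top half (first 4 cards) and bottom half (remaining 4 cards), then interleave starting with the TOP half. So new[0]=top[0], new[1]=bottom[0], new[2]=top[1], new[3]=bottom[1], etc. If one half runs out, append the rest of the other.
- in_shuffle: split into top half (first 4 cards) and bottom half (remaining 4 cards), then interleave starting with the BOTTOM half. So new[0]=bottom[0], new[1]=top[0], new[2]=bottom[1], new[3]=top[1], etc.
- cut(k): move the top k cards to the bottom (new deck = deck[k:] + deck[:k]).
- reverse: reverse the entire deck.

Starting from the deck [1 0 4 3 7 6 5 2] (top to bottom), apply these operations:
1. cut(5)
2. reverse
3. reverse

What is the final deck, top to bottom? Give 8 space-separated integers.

After op 1 (cut(5)): [6 5 2 1 0 4 3 7]
After op 2 (reverse): [7 3 4 0 1 2 5 6]
After op 3 (reverse): [6 5 2 1 0 4 3 7]

Answer: 6 5 2 1 0 4 3 7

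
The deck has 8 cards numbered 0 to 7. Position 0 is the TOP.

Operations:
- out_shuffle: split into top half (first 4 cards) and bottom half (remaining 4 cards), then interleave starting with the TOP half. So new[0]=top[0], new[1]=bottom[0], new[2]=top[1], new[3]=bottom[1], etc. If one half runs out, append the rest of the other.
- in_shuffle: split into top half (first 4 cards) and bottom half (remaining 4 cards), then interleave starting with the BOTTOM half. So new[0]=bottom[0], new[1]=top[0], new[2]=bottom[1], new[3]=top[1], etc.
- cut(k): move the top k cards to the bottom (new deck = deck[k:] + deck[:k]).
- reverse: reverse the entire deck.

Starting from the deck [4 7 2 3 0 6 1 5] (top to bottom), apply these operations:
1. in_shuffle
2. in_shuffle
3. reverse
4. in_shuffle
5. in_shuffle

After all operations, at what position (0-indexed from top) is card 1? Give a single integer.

Answer: 4

Derivation:
After op 1 (in_shuffle): [0 4 6 7 1 2 5 3]
After op 2 (in_shuffle): [1 0 2 4 5 6 3 7]
After op 3 (reverse): [7 3 6 5 4 2 0 1]
After op 4 (in_shuffle): [4 7 2 3 0 6 1 5]
After op 5 (in_shuffle): [0 4 6 7 1 2 5 3]
Card 1 is at position 4.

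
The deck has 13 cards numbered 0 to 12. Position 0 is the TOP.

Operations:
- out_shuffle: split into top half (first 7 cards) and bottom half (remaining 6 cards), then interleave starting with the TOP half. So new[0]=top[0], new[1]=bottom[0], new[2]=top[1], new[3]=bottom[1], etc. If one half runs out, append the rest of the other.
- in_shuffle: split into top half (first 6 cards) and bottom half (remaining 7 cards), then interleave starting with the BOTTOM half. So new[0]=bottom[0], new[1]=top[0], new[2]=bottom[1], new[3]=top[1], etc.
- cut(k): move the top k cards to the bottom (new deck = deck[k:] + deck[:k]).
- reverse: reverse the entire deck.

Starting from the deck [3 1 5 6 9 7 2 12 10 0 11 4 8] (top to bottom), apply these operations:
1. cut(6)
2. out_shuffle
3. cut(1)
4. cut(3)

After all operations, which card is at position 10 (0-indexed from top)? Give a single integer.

Answer: 3

Derivation:
After op 1 (cut(6)): [2 12 10 0 11 4 8 3 1 5 6 9 7]
After op 2 (out_shuffle): [2 3 12 1 10 5 0 6 11 9 4 7 8]
After op 3 (cut(1)): [3 12 1 10 5 0 6 11 9 4 7 8 2]
After op 4 (cut(3)): [10 5 0 6 11 9 4 7 8 2 3 12 1]
Position 10: card 3.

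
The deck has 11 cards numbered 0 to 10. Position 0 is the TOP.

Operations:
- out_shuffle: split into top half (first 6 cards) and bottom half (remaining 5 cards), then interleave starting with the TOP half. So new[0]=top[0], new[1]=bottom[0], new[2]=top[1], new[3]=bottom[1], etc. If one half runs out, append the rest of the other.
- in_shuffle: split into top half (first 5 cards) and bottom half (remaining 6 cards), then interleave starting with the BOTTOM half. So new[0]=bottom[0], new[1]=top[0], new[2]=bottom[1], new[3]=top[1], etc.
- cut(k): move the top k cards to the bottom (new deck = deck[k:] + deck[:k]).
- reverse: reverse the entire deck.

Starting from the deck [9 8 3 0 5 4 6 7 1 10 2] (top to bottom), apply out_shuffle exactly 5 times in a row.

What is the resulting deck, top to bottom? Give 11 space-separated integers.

Answer: 9 2 10 1 7 6 4 5 0 3 8

Derivation:
After op 1 (out_shuffle): [9 6 8 7 3 1 0 10 5 2 4]
After op 2 (out_shuffle): [9 0 6 10 8 5 7 2 3 4 1]
After op 3 (out_shuffle): [9 7 0 2 6 3 10 4 8 1 5]
After op 4 (out_shuffle): [9 10 7 4 0 8 2 1 6 5 3]
After op 5 (out_shuffle): [9 2 10 1 7 6 4 5 0 3 8]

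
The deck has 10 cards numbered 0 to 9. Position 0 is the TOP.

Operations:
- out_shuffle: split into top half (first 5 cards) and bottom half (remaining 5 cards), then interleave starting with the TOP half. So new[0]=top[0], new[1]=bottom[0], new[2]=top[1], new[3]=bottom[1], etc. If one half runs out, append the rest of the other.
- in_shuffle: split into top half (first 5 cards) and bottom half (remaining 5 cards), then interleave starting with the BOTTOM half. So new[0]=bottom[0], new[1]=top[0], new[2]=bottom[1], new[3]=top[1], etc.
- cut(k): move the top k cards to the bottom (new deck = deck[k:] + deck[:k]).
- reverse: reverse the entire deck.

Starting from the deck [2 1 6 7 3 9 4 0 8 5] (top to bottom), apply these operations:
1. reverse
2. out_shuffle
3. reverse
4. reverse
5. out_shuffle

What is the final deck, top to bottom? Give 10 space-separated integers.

Answer: 5 6 3 4 8 1 7 9 0 2

Derivation:
After op 1 (reverse): [5 8 0 4 9 3 7 6 1 2]
After op 2 (out_shuffle): [5 3 8 7 0 6 4 1 9 2]
After op 3 (reverse): [2 9 1 4 6 0 7 8 3 5]
After op 4 (reverse): [5 3 8 7 0 6 4 1 9 2]
After op 5 (out_shuffle): [5 6 3 4 8 1 7 9 0 2]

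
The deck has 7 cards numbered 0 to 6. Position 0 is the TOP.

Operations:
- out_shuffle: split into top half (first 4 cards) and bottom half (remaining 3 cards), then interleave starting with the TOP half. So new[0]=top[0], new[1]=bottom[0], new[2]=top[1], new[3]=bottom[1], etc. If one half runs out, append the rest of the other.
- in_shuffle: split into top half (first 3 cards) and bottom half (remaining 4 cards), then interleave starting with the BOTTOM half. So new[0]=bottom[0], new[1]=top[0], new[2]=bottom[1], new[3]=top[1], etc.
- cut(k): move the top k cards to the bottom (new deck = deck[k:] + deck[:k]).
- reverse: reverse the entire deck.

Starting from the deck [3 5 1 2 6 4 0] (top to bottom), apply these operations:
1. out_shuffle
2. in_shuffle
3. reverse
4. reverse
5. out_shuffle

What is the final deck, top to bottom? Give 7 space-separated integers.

Answer: 4 0 3 5 1 2 6

Derivation:
After op 1 (out_shuffle): [3 6 5 4 1 0 2]
After op 2 (in_shuffle): [4 3 1 6 0 5 2]
After op 3 (reverse): [2 5 0 6 1 3 4]
After op 4 (reverse): [4 3 1 6 0 5 2]
After op 5 (out_shuffle): [4 0 3 5 1 2 6]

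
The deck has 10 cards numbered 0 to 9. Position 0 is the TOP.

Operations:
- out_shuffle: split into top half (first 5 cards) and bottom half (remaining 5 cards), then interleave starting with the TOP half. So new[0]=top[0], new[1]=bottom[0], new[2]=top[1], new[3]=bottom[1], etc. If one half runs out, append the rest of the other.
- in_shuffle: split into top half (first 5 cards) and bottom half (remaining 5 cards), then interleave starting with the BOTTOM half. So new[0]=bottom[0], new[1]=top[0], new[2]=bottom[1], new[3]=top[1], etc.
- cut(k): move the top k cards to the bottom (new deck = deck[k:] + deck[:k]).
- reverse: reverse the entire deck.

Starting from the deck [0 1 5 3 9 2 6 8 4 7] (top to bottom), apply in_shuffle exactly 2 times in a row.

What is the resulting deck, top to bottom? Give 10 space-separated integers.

Answer: 5 2 4 0 3 6 7 1 9 8

Derivation:
After op 1 (in_shuffle): [2 0 6 1 8 5 4 3 7 9]
After op 2 (in_shuffle): [5 2 4 0 3 6 7 1 9 8]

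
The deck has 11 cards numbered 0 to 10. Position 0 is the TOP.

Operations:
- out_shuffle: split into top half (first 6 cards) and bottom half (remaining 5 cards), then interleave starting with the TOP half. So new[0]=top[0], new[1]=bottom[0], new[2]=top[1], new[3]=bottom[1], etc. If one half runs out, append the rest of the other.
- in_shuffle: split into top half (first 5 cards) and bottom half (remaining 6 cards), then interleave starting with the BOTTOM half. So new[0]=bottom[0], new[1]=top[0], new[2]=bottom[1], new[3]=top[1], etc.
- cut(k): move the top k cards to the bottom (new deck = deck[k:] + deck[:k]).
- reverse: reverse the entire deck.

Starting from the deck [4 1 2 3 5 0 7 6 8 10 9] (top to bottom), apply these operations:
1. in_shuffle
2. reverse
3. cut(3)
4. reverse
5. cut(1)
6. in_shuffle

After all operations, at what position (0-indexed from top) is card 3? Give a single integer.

After op 1 (in_shuffle): [0 4 7 1 6 2 8 3 10 5 9]
After op 2 (reverse): [9 5 10 3 8 2 6 1 7 4 0]
After op 3 (cut(3)): [3 8 2 6 1 7 4 0 9 5 10]
After op 4 (reverse): [10 5 9 0 4 7 1 6 2 8 3]
After op 5 (cut(1)): [5 9 0 4 7 1 6 2 8 3 10]
After op 6 (in_shuffle): [1 5 6 9 2 0 8 4 3 7 10]
Card 3 is at position 8.

Answer: 8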